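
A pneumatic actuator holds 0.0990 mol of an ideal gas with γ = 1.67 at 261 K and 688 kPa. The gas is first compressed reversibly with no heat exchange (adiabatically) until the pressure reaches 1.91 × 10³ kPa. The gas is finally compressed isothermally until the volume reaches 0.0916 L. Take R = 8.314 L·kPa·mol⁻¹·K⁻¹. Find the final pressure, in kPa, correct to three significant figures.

From PV = nRT: V₁ = nRT₁/P₁ = 0.3122 L.
Adiabatic (γ = 1.67), T V^(γ−1) and P V^γ constant: T₂ = T₁·(P₂/P₁)^((γ−1)/γ) = 393.1 K; V₂ = V₁·(P₁/P₂)^(1/γ) = 0.1694 L.
T constant ⇒ Boyle's law P V = const: T₃ = T₂; P₃ = P₂·(V₂/V₃) = 3533 kPa.

P₃ ≈ 3.53e+03 kPa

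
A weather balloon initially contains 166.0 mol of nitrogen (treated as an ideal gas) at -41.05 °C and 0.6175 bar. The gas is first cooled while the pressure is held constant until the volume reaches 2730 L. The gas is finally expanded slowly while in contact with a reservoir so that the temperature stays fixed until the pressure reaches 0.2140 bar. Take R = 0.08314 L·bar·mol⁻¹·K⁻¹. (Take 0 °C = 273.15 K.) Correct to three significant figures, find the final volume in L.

V₃ ≈ 7.88e+03 L

Convert: T₁ = 232.1 K.
From PV = nRT: V₁ = nRT₁/P₁ = 5187 L.
P constant ⇒ V ∝ T: P₂ = P₁; T₂ = T₁·(V₂/V₁) = 122.1 K.
T constant ⇒ Boyle's law P V = const: T₃ = T₂; V₃ = V₂·(P₂/P₃) = 7877 L.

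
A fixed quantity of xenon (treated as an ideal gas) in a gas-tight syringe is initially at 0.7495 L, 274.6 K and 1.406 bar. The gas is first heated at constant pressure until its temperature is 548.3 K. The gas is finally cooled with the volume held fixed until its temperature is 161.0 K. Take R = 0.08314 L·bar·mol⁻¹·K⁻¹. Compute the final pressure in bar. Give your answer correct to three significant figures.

P₃ ≈ 0.413 bar

P constant ⇒ V ∝ T: P₂ = P₁; V₂ = V₁·(T₂/T₁) = 1.497 L.
V constant ⇒ P ∝ T: V₃ = V₂; P₃ = P₂·(T₃/T₂) = 0.4129 bar.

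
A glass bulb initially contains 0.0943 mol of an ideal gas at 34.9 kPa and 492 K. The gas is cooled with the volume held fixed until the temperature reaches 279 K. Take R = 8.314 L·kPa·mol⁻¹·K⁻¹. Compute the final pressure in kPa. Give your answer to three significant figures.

From PV = nRT: V₁ = nRT₁/P₁ = 11.05 L.
V constant ⇒ P ∝ T: V₂ = V₁; P₂ = P₁·(T₂/T₁) = 19.79 kPa.

P₂ ≈ 19.8 kPa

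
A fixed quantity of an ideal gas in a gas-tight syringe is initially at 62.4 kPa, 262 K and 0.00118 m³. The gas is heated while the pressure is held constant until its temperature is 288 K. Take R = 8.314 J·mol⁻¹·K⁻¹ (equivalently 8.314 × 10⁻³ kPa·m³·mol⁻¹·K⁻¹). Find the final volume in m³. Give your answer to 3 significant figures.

P constant ⇒ V ∝ T: P₂ = P₁; V₂ = V₁·(T₂/T₁) = 0.001297 m³.

V₂ ≈ 0.00130 m³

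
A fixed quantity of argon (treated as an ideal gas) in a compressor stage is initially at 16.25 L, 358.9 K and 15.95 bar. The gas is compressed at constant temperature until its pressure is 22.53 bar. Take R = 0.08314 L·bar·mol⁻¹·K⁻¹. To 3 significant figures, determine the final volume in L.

V₂ ≈ 11.5 L

Isothermal, so P V is constant: T₂ = T₁; V₂ = V₁·(P₁/P₂) = 11.50 L.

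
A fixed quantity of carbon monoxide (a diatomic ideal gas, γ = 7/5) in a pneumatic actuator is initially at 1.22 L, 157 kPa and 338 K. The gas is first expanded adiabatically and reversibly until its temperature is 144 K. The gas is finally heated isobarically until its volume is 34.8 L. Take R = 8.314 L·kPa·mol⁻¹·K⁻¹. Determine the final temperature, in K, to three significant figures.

Adiabatic (γ = 7/5), T V^(γ−1) and P V^γ constant: P₂ = P₁·(T₂/T₁)^(γ/(γ−1)) = 7.924 kPa; V₂ = V₁·(T₁/T₂)^(1/(γ−1)) = 10.30 L.
P constant ⇒ V ∝ T: P₃ = P₂; T₃ = T₂·(V₃/V₂) = 486.6 K.

T₃ ≈ 487 K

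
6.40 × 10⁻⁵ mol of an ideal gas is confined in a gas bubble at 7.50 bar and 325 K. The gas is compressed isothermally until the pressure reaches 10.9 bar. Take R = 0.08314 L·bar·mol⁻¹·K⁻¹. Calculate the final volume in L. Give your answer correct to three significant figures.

From PV = nRT: V₁ = nRT₁/P₁ = 0.0002306 L.
Isothermal, so P V is constant: T₂ = T₁; V₂ = V₁·(P₁/P₂) = 0.0001587 L.

V₂ ≈ 0.000159 L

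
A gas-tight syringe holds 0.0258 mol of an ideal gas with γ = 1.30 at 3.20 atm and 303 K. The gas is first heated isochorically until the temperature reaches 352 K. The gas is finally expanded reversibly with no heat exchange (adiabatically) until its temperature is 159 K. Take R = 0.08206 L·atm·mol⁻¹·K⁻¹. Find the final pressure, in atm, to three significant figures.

From PV = nRT: V₁ = nRT₁/P₁ = 0.2005 L.
Isochoric, so P/T is constant: V₂ = V₁; P₂ = P₁·(T₂/T₁) = 3.717 atm.
Reversible adiabatic, γ = 1.30: P₃ = P₂·(T₃/T₂)^(γ/(γ−1)) = 0.1187 atm; V₃ = V₂·(T₂/T₃)^(1/(γ−1)) = 2.835 L.

P₃ ≈ 0.119 atm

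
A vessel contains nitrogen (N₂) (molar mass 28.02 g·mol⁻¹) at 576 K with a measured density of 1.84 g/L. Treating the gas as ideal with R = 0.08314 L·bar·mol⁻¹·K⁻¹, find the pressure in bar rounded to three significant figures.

ρ = PM/(RT) ⇒ P = ρRT/M = (1.84 × 0.08314 × 576.0) / 28.02

P ≈ 3.14 bar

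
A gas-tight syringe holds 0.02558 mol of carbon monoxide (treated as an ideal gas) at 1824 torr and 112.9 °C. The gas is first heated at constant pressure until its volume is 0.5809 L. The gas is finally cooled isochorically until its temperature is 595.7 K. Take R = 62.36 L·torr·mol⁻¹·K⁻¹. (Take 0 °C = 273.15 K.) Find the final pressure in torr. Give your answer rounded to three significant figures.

Convert: T₁ = 386.0 K.
From PV = nRT: V₁ = nRT₁/P₁ = 0.3376 L.
Isobaric, so V/T is constant: P₂ = P₁; T₂ = T₁·(V₂/V₁) = 664.2 K.
Isochoric, so P/T is constant: V₃ = V₂; P₃ = P₂·(T₃/T₂) = 1636 torr.

P₃ ≈ 1.64e+03 torr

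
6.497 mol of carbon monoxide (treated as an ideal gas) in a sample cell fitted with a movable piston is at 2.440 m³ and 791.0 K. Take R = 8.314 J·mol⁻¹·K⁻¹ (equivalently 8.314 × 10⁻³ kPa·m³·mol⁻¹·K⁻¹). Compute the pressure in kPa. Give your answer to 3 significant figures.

PV = nRT ⇒ P = nRT/V = (6.497 × 8.314 × 10⁻³ × 791.0) / 2.440

P ≈ 17.5 kPa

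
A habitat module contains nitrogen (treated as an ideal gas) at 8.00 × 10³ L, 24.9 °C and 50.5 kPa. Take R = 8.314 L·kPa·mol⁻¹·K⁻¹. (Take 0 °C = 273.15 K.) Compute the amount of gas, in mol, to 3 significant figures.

Convert: T = 298.05 K.
PV = nRT ⇒ n = PV/(RT) = (50.5 × 8.00e+03) / (8.314 × 298.05)

n ≈ 163 mol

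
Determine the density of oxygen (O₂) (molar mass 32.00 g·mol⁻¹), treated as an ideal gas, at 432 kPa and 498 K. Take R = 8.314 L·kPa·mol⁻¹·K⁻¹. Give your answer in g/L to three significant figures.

ρ = PM/(RT) = (432 × 32.00) / (8.314 × 498.0)

ρ ≈ 3.34 g/L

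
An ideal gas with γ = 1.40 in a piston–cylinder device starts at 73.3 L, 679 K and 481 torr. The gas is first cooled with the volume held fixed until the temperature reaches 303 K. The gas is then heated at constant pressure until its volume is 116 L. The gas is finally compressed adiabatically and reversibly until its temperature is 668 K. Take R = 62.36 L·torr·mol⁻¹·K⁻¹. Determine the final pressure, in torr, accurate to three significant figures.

P₄ ≈ 685 torr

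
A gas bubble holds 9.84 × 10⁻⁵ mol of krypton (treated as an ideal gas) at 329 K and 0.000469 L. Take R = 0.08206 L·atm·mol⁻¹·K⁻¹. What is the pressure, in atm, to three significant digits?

PV = nRT ⇒ P = nRT/V = (9.84e-05 × 0.08206 × 329) / 0.000469

P ≈ 5.66 atm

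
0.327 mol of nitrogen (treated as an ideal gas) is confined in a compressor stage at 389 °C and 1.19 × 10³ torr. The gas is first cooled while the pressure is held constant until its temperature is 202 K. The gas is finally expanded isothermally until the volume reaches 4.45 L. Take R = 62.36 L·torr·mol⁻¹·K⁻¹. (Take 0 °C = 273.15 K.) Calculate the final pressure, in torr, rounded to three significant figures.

Convert: T₁ = 662.1 K.
From PV = nRT: V₁ = nRT₁/P₁ = 11.35 L.
Isobaric, so V/T is constant: P₂ = P₁; V₂ = V₁·(T₂/T₁) = 3.461 L.
T constant ⇒ Boyle's law P V = const: T₃ = T₂; P₃ = P₂·(V₂/V₃) = 925.6 torr.

P₃ ≈ 926 torr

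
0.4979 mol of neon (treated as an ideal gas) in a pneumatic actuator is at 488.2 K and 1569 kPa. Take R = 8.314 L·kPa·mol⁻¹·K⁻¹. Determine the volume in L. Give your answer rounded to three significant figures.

V ≈ 1.29 L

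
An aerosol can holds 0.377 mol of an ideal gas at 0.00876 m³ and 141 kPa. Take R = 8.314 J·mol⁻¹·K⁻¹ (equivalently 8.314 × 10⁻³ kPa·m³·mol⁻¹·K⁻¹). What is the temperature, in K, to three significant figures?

PV = nRT ⇒ T = PV/(nR) = (141 × 0.00876) / (0.377 × 8.314 × 10⁻³)

T ≈ 394 K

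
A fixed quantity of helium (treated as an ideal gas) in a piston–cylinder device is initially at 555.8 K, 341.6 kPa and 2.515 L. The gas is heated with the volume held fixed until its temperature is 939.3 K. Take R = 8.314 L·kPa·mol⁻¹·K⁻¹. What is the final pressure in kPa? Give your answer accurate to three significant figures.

V constant ⇒ P ∝ T: V₂ = V₁; P₂ = P₁·(T₂/T₁) = 577.3 kPa.

P₂ ≈ 577 kPa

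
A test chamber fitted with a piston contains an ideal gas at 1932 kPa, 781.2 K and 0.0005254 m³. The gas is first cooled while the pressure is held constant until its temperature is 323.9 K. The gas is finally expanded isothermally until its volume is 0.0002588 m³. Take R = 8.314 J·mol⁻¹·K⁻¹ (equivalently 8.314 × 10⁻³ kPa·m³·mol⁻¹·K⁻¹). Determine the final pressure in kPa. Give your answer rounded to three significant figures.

P₃ ≈ 1.63e+03 kPa

Isobaric, so V/T is constant: P₂ = P₁; V₂ = V₁·(T₂/T₁) = 0.0002178 m³.
Isothermal, so P V is constant: T₃ = T₂; P₃ = P₂·(V₂/V₃) = 1626 kPa.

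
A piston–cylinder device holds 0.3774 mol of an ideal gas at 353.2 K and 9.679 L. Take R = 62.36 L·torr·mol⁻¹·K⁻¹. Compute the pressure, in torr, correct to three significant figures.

P ≈ 859 torr

PV = nRT ⇒ P = nRT/V = (0.3774 × 62.36 × 353.2) / 9.679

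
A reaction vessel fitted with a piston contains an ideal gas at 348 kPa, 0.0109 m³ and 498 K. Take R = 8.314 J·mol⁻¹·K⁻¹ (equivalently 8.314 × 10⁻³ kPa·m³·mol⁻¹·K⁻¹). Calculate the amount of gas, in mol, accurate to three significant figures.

PV = nRT ⇒ n = PV/(RT) = (348 × 0.0109) / (8.314 × 10⁻³ × 498)

n ≈ 0.916 mol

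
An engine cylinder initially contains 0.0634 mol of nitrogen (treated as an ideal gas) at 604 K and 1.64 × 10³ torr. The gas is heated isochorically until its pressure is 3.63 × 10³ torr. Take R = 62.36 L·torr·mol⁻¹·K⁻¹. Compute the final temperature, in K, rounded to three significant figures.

T₂ ≈ 1.34e+03 K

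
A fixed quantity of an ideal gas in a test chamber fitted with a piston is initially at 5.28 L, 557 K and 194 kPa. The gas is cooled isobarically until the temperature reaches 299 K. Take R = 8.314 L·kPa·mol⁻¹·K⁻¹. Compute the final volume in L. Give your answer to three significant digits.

V₂ ≈ 2.83 L

P constant ⇒ V ∝ T: P₂ = P₁; V₂ = V₁·(T₂/T₁) = 2.834 L.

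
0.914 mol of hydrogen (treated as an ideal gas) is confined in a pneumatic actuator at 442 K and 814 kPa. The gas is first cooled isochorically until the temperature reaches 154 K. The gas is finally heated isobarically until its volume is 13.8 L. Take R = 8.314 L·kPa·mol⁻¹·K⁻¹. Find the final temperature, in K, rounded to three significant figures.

From PV = nRT: V₁ = nRT₁/P₁ = 4.126 L.
Isochoric, so P/T is constant: V₂ = V₁; P₂ = P₁·(T₂/T₁) = 283.6 kPa.
P constant ⇒ V ∝ T: P₃ = P₂; T₃ = T₂·(V₃/V₂) = 515.0 K.

T₃ ≈ 515 K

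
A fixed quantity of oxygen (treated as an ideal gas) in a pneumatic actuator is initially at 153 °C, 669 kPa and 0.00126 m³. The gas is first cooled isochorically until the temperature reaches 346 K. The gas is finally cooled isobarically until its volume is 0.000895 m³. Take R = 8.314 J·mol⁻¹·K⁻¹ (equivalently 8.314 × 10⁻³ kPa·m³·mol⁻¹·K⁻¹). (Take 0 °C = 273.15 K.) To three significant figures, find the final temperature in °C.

T₃ ≈ -27.4 °C

Convert: T₁ = 426.1 K.
Isochoric, so P/T is constant: V₂ = V₁; P₂ = P₁·(T₂/T₁) = 543.2 kPa.
P constant ⇒ V ∝ T: P₃ = P₂; T₃ = T₂·(V₃/V₂) = 245.8 K.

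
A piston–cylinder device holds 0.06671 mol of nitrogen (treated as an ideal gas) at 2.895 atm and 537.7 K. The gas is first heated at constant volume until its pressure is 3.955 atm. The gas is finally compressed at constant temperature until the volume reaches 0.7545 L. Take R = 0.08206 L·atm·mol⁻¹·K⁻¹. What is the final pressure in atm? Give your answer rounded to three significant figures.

P₃ ≈ 5.33 atm

From PV = nRT: V₁ = nRT₁/P₁ = 1.017 L.
Isochoric, so P/T is constant: V₂ = V₁; T₂ = T₁·(P₂/P₁) = 734.6 K.
T constant ⇒ Boyle's law P V = const: T₃ = T₂; P₃ = P₂·(V₂/V₃) = 5.330 atm.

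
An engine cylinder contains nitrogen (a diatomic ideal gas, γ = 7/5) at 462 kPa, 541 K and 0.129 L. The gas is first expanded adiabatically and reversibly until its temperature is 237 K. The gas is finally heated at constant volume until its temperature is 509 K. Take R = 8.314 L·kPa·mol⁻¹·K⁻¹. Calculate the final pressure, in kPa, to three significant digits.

Adiabatic (γ = 7/5), T V^(γ−1) and P V^γ constant: P₂ = P₁·(T₂/T₁)^(γ/(γ−1)) = 25.71 kPa; V₂ = V₁·(T₁/T₂)^(1/(γ−1)) = 1.016 L.
Isochoric, so P/T is constant: V₃ = V₂; P₃ = P₂·(T₃/T₂) = 55.21 kPa.

P₃ ≈ 55.2 kPa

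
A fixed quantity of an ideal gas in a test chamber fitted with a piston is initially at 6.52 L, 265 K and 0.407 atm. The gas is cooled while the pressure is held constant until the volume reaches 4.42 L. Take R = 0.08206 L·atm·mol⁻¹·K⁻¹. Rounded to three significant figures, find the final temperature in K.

Isobaric, so V/T is constant: P₂ = P₁; T₂ = T₁·(V₂/V₁) = 179.6 K.

T₂ ≈ 180 K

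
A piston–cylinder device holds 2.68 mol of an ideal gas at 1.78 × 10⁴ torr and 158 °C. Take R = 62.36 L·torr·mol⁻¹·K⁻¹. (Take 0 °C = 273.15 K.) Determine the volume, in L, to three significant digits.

V ≈ 4.05 L

Convert: T = 431.15 K.
PV = nRT ⇒ V = nRT/P = (2.68 × 62.36 × 431.15) / 1.78e+04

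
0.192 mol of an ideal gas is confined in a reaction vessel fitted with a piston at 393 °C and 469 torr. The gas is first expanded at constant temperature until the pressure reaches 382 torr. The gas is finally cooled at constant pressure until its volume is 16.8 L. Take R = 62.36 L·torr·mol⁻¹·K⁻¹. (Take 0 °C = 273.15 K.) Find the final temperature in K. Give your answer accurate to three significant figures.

T₃ ≈ 536 K

Convert: T₁ = 666.1 K.
From PV = nRT: V₁ = nRT₁/P₁ = 17.01 L.
Isothermal, so P V is constant: T₂ = T₁; V₂ = V₁·(P₁/P₂) = 20.88 L.
P constant ⇒ V ∝ T: P₃ = P₂; T₃ = T₂·(V₃/V₂) = 536.0 K.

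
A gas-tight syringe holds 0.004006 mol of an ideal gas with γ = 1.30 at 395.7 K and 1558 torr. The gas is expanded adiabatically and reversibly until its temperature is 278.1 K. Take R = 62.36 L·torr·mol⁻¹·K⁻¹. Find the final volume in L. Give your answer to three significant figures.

From PV = nRT: V₁ = nRT₁/P₁ = 0.06345 L.
Adiabatic (γ = 1.30), T V^(γ−1) and P V^γ constant: P₂ = P₁·(T₂/T₁)^(γ/(γ−1)) = 337.9 torr; V₂ = V₁·(T₁/T₂)^(1/(γ−1)) = 0.2056 L.

V₂ ≈ 0.206 L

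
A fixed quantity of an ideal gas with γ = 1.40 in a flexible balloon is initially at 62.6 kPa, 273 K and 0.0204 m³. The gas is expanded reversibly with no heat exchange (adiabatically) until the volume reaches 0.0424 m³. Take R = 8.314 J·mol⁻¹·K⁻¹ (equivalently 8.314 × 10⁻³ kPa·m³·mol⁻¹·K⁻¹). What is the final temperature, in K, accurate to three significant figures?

T₂ ≈ 204 K

Adiabatic (γ = 1.40), T V^(γ−1) and P V^γ constant: T₂ = T₁·(V₁/V₂)^(γ−1) = 203.7 K; P₂ = P₁·(V₁/V₂)^γ = 22.48 kPa.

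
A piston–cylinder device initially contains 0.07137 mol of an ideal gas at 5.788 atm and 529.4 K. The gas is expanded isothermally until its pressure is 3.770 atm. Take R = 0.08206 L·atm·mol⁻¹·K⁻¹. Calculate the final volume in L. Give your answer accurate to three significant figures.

V₂ ≈ 0.822 L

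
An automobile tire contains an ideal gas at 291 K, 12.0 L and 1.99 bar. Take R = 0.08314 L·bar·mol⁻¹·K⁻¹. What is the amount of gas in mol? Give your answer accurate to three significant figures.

n ≈ 0.987 mol

PV = nRT ⇒ n = PV/(RT) = (1.99 × 12.0) / (0.08314 × 291)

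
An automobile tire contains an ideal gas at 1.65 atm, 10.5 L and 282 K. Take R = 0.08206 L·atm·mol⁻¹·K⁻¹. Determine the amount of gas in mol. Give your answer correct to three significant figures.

PV = nRT ⇒ n = PV/(RT) = (1.65 × 10.5) / (0.08206 × 282)

n ≈ 0.749 mol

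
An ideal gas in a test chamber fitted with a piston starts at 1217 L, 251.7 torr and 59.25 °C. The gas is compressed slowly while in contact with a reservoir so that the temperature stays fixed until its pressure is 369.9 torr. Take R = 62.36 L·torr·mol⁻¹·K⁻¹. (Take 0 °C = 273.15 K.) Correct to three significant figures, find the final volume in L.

V₂ ≈ 828 L

Convert: T₁ = 332.4 K.
Isothermal, so P V is constant: T₂ = T₁; V₂ = V₁·(P₁/P₂) = 828.1 L.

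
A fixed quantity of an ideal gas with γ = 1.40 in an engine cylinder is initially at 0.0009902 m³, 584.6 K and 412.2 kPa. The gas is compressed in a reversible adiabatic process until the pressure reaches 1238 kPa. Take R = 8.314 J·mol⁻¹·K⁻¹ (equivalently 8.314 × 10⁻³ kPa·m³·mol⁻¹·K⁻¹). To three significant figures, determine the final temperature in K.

T₂ ≈ 800 K

Reversible adiabatic, γ = 1.40: T₂ = T₁·(P₂/P₁)^((γ−1)/γ) = 800.4 K; V₂ = V₁·(P₁/P₂)^(1/γ) = 0.0004514 m³.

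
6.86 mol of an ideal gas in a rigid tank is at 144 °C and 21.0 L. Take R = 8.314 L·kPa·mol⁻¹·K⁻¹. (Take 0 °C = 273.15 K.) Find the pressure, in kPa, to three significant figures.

Convert: T = 417.15 K.
PV = nRT ⇒ P = nRT/V = (6.86 × 8.314 × 417.15) / 21.0

P ≈ 1.13e+03 kPa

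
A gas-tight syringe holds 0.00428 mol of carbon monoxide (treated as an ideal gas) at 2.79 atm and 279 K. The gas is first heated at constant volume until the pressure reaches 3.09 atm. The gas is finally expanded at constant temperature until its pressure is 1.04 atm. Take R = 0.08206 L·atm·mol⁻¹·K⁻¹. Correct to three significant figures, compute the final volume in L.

From PV = nRT: V₁ = nRT₁/P₁ = 0.03512 L.
Isochoric, so P/T is constant: V₂ = V₁; T₂ = T₁·(P₂/P₁) = 309.0 K.
T constant ⇒ Boyle's law P V = const: T₃ = T₂; V₃ = V₂·(P₂/P₃) = 0.1044 L.

V₃ ≈ 0.104 L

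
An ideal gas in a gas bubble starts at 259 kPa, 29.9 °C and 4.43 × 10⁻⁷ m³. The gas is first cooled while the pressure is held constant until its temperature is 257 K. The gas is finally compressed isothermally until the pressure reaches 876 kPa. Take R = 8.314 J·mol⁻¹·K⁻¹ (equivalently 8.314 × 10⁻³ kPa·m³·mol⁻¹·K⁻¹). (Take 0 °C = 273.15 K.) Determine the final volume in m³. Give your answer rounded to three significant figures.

Convert: T₁ = 303.0 K.
Isobaric, so V/T is constant: P₂ = P₁; V₂ = V₁·(T₂/T₁) = 3.757e-07 m³.
T constant ⇒ Boyle's law P V = const: T₃ = T₂; V₃ = V₂·(P₂/P₃) = 1.111e-07 m³.

V₃ ≈ 1.11e-07 m³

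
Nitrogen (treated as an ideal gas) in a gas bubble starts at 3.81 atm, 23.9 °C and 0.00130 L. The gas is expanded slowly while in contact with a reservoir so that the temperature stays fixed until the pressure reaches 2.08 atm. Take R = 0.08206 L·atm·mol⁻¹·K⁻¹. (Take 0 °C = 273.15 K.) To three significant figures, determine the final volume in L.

Convert: T₁ = 297.0 K.
Isothermal, so P V is constant: T₂ = T₁; V₂ = V₁·(P₁/P₂) = 0.002381 L.

V₂ ≈ 0.00238 L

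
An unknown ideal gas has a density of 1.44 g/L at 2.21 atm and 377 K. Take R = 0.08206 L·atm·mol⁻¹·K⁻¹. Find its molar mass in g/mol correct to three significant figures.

ρ = PM/(RT) ⇒ M = ρRT/P = (1.44 × 0.08206 × 377.0) / 2.21

M ≈ 20.2 g/mol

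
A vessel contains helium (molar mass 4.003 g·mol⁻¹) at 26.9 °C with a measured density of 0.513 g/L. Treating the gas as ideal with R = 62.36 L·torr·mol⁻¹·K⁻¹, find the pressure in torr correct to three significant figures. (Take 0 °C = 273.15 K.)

ρ = PM/(RT) ⇒ P = ρRT/M = (0.513 × 62.36 × 300.0) / 4.003

P ≈ 2.40e+03 torr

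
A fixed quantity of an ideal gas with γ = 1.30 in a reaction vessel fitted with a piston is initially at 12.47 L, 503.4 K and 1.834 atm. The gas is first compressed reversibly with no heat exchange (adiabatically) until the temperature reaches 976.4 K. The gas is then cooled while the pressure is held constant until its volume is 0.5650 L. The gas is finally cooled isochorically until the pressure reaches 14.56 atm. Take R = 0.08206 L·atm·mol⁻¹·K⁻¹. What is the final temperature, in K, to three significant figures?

T₄ ≈ 181 K

Adiabatic (γ = 1.30), T V^(γ−1) and P V^γ constant: P₂ = P₁·(T₂/T₁)^(γ/(γ−1)) = 32.37 atm; V₂ = V₁·(T₁/T₂)^(1/(γ−1)) = 1.370 L.
P constant ⇒ V ∝ T: P₃ = P₂; T₃ = T₂·(V₃/V₂) = 402.6 K.
V constant ⇒ P ∝ T: V₄ = V₃; T₄ = T₃·(P₄/P₃) = 181.1 K.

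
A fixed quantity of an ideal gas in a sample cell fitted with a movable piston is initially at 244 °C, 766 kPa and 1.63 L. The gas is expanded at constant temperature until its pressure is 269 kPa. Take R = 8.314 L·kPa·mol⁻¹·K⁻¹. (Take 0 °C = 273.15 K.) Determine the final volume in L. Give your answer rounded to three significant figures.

Convert: T₁ = 517.1 K.
Isothermal, so P V is constant: T₂ = T₁; V₂ = V₁·(P₁/P₂) = 4.642 L.

V₂ ≈ 4.64 L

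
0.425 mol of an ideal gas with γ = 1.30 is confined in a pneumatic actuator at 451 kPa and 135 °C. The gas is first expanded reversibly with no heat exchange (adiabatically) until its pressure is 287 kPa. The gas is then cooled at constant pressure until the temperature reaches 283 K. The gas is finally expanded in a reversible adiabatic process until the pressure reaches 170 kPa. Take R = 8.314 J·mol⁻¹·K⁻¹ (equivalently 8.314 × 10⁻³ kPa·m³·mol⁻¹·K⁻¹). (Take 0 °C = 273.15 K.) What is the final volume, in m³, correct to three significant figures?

Convert: T₁ = 408.1 K.
From PV = nRT: V₁ = nRT₁/P₁ = 0.003198 m³.
Reversible adiabatic, γ = 1.30: T₂ = T₁·(P₂/P₁)^((γ−1)/γ) = 367.7 K; V₂ = V₁·(P₁/P₂)^(1/γ) = 0.004527 m³.
Isobaric, so V/T is constant: P₃ = P₂; V₃ = V₂·(T₃/T₂) = 0.003484 m³.
Reversible adiabatic, γ = 1.30: T₄ = T₃·(P₄/P₃)^((γ−1)/γ) = 250.8 K; V₄ = V₃·(P₃/P₄)^(1/γ) = 0.005213 m³.

V₄ ≈ 0.00521 m³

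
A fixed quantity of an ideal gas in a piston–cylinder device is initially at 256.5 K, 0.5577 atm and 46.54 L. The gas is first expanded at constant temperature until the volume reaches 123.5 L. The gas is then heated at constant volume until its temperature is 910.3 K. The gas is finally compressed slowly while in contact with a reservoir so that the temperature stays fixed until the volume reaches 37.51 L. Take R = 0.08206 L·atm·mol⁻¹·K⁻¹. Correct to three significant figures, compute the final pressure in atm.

P₄ ≈ 2.46 atm

T constant ⇒ Boyle's law P V = const: T₂ = T₁; P₂ = P₁·(V₁/V₂) = 0.2102 atm.
V constant ⇒ P ∝ T: V₃ = V₂; P₃ = P₂·(T₃/T₂) = 0.7459 atm.
Isothermal, so P V is constant: T₄ = T₃; P₄ = P₃·(V₃/V₄) = 2.456 atm.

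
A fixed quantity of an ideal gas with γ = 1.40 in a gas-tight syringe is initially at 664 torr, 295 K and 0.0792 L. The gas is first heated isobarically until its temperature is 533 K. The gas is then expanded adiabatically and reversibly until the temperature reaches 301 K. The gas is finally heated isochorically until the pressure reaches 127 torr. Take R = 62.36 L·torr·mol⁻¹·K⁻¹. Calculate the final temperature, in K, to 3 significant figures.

P constant ⇒ V ∝ T: P₂ = P₁; V₂ = V₁·(T₂/T₁) = 0.1431 L.
Adiabatic (γ = 1.40), T V^(γ−1) and P V^γ constant: P₃ = P₂·(T₃/T₂)^(γ/(γ−1)) = 89.87 torr; V₃ = V₂·(T₂/T₃)^(1/(γ−1)) = 0.5971 L.
V constant ⇒ P ∝ T: V₄ = V₃; T₄ = T₃·(P₄/P₃) = 425.4 K.

T₄ ≈ 425 K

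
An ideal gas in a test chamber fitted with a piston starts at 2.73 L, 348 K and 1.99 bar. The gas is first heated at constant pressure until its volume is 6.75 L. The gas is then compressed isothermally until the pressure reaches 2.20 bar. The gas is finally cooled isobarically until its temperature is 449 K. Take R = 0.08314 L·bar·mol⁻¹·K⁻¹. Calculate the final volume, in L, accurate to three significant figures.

Isobaric, so V/T is constant: P₂ = P₁; T₂ = T₁·(V₂/V₁) = 860.4 K.
Isothermal, so P V is constant: T₃ = T₂; V₃ = V₂·(P₂/P₃) = 6.106 L.
Isobaric, so V/T is constant: P₄ = P₃; V₄ = V₃·(T₄/T₃) = 3.186 L.

V₄ ≈ 3.19 L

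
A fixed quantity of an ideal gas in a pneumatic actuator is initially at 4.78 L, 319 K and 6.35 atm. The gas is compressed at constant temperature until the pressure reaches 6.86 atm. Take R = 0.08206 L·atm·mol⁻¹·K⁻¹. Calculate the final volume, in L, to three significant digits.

Isothermal, so P V is constant: T₂ = T₁; V₂ = V₁·(P₁/P₂) = 4.425 L.

V₂ ≈ 4.42 L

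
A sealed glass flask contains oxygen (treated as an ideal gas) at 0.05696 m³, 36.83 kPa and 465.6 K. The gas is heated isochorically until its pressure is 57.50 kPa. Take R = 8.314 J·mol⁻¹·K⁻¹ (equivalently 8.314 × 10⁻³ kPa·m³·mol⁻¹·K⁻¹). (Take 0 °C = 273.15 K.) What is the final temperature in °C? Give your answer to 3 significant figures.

T₂ ≈ 454 °C

V constant ⇒ P ∝ T: V₂ = V₁; T₂ = T₁·(P₂/P₁) = 726.9 K.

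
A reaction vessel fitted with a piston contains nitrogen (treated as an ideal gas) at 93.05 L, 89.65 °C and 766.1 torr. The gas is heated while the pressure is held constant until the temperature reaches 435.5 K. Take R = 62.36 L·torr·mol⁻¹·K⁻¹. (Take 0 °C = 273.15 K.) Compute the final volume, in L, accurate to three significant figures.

Convert: T₁ = 362.8 K.
Isobaric, so V/T is constant: P₂ = P₁; V₂ = V₁·(T₂/T₁) = 111.7 L.

V₂ ≈ 112 L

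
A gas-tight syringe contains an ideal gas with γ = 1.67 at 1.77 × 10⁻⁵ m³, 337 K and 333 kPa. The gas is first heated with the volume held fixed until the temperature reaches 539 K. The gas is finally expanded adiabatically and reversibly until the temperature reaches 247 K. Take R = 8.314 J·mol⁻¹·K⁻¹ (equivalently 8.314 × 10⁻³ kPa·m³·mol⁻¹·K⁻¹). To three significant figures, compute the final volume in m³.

V constant ⇒ P ∝ T: V₂ = V₁; P₂ = P₁·(T₂/T₁) = 532.6 kPa.
Reversible adiabatic, γ = 1.67: P₃ = P₂·(T₃/T₂)^(γ/(γ−1)) = 76.16 kPa; V₃ = V₂·(T₂/T₃)^(1/(γ−1)) = 5.673e-05 m³.

V₃ ≈ 5.67e-05 m³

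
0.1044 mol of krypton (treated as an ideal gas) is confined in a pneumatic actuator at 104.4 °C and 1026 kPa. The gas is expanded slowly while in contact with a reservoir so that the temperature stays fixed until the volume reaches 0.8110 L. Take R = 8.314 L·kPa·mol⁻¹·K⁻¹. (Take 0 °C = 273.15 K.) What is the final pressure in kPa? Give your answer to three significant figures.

P₂ ≈ 404 kPa

Convert: T₁ = 377.5 K.
From PV = nRT: V₁ = nRT₁/P₁ = 0.3194 L.
Isothermal, so P V is constant: T₂ = T₁; P₂ = P₁·(V₁/V₂) = 404.1 kPa.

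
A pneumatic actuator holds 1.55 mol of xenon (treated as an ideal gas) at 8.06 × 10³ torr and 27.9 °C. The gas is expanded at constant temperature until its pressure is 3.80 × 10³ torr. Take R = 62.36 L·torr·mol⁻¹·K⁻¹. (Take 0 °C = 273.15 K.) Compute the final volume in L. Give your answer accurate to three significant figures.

Convert: T₁ = 301.0 K.
From PV = nRT: V₁ = nRT₁/P₁ = 3.610 L.
T constant ⇒ Boyle's law P V = const: T₂ = T₁; V₂ = V₁·(P₁/P₂) = 7.658 L.

V₂ ≈ 7.66 L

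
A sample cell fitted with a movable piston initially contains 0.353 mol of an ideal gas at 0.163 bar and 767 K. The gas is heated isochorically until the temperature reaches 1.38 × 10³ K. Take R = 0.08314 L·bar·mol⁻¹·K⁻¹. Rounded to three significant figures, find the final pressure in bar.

From PV = nRT: V₁ = nRT₁/P₁ = 138.1 L.
Isochoric, so P/T is constant: V₂ = V₁; P₂ = P₁·(T₂/T₁) = 0.2933 bar.

P₂ ≈ 0.293 bar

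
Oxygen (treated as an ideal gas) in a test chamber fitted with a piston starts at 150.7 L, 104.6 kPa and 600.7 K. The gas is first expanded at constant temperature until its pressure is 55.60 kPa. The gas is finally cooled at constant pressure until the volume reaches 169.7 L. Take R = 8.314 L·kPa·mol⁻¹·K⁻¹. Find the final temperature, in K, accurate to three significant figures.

T constant ⇒ Boyle's law P V = const: T₂ = T₁; V₂ = V₁·(P₁/P₂) = 283.5 L.
P constant ⇒ V ∝ T: P₃ = P₂; T₃ = T₂·(V₃/V₂) = 359.6 K.

T₃ ≈ 360 K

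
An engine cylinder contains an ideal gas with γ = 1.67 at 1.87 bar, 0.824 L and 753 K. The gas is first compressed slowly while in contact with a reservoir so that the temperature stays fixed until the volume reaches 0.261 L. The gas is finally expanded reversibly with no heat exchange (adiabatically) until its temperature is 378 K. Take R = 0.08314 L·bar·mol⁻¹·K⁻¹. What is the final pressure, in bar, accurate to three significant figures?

P₃ ≈ 1.06 bar

T constant ⇒ Boyle's law P V = const: T₂ = T₁; P₂ = P₁·(V₁/V₂) = 5.904 bar.
Reversible adiabatic, γ = 1.67: P₃ = P₂·(T₃/T₂)^(γ/(γ−1)) = 1.060 bar; V₃ = V₂·(T₂/T₃)^(1/(γ−1)) = 0.7301 L.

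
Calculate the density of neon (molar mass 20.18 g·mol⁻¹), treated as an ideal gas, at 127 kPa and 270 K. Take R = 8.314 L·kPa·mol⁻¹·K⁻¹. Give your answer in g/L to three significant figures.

ρ ≈ 1.14 g/L

ρ = PM/(RT) = (127 × 20.18) / (8.314 × 270.0)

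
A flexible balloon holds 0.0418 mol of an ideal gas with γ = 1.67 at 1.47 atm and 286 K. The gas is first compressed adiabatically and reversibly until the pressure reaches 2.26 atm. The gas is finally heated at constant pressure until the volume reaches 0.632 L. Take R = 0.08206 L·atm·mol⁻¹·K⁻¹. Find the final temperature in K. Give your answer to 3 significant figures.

T₃ ≈ 416 K

From PV = nRT: V₁ = nRT₁/P₁ = 0.6674 L.
Adiabatic (γ = 1.67), T V^(γ−1) and P V^γ constant: T₂ = T₁·(P₂/P₁)^((γ−1)/γ) = 339.9 K; V₂ = V₁·(P₁/P₂)^(1/γ) = 0.5158 L.
Isobaric, so V/T is constant: P₃ = P₂; T₃ = T₂·(V₃/V₂) = 416.4 K.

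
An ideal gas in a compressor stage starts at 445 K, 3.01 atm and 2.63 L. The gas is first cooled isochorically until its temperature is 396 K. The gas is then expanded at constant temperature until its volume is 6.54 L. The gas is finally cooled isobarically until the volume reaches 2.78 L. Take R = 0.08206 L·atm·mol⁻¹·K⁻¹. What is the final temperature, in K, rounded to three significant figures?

V constant ⇒ P ∝ T: V₂ = V₁; P₂ = P₁·(T₂/T₁) = 2.679 atm.
T constant ⇒ Boyle's law P V = const: T₃ = T₂; P₃ = P₂·(V₂/V₃) = 1.077 atm.
Isobaric, so V/T is constant: P₄ = P₃; T₄ = T₃·(V₄/V₃) = 168.3 K.

T₄ ≈ 168 K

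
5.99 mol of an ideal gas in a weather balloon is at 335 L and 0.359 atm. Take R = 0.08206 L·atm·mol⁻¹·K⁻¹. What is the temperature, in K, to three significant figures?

PV = nRT ⇒ T = PV/(nR) = (0.359 × 335) / (5.99 × 0.08206)

T ≈ 245 K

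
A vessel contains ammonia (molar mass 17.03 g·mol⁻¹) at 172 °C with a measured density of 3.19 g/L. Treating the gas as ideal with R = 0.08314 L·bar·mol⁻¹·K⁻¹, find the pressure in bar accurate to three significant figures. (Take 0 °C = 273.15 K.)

P ≈ 6.93 bar

ρ = PM/(RT) ⇒ P = ρRT/M = (3.19 × 0.08314 × 445.1) / 17.03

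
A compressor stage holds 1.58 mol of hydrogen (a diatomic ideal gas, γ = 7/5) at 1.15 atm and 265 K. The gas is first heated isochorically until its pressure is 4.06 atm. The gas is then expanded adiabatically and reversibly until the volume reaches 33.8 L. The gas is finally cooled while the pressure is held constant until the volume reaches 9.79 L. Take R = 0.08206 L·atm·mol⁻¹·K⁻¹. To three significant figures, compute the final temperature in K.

T₄ ≈ 258 K

From PV = nRT: V₁ = nRT₁/P₁ = 29.88 L.
Isochoric, so P/T is constant: V₂ = V₁; T₂ = T₁·(P₂/P₁) = 935.6 K.
Adiabatic (γ = 7/5), T V^(γ−1) and P V^γ constant: T₃ = T₂·(V₂/V₃)^(γ−1) = 890.5 K; P₃ = P₂·(V₂/V₃)^γ = 3.416 atm.
Isobaric, so V/T is constant: P₄ = P₃; T₄ = T₃·(V₄/V₃) = 257.9 K.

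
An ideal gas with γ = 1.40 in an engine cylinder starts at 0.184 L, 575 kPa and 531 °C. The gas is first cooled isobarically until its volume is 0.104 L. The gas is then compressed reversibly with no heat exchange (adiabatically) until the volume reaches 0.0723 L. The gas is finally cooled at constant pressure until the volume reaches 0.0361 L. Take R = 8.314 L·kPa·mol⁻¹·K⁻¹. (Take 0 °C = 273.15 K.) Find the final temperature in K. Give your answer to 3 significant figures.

Convert: T₁ = 804.1 K.
P constant ⇒ V ∝ T: P₂ = P₁; T₂ = T₁·(V₂/V₁) = 454.5 K.
Reversible adiabatic, γ = 1.40: T₃ = T₂·(V₂/V₃)^(γ−1) = 525.7 K; P₃ = P₂·(V₂/V₃)^γ = 956.6 kPa.
P constant ⇒ V ∝ T: P₄ = P₃; T₄ = T₃·(V₄/V₃) = 262.5 K.

T₄ ≈ 262 K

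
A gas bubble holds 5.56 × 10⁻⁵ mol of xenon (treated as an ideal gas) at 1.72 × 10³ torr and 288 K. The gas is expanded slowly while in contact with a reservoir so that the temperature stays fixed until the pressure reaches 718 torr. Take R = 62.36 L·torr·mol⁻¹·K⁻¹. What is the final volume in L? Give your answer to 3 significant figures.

From PV = nRT: V₁ = nRT₁/P₁ = 0.0005806 L.
Isothermal, so P V is constant: T₂ = T₁; V₂ = V₁·(P₁/P₂) = 0.001391 L.

V₂ ≈ 0.00139 L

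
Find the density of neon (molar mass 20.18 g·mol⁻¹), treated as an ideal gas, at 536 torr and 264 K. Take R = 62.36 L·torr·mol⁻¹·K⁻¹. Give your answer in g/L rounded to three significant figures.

ρ = PM/(RT) = (536 × 20.18) / (62.36 × 264.0)

ρ ≈ 0.657 g/L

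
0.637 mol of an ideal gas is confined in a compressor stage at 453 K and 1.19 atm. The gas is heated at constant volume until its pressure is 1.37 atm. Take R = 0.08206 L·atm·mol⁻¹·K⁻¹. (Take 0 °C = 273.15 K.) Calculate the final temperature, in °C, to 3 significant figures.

T₂ ≈ 248 °C

From PV = nRT: V₁ = nRT₁/P₁ = 19.90 L.
V constant ⇒ P ∝ T: V₂ = V₁; T₂ = T₁·(P₂/P₁) = 521.5 K.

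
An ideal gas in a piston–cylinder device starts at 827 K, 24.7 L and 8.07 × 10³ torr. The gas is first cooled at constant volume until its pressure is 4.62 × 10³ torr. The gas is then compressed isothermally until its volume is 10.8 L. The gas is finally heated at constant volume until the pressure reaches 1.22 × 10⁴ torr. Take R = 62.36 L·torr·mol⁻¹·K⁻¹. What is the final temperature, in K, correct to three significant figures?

T₄ ≈ 547 K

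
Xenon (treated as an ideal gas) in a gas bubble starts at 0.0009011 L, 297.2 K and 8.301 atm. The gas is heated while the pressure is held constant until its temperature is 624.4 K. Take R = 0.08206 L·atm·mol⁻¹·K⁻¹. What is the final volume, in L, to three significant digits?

V₂ ≈ 0.00189 L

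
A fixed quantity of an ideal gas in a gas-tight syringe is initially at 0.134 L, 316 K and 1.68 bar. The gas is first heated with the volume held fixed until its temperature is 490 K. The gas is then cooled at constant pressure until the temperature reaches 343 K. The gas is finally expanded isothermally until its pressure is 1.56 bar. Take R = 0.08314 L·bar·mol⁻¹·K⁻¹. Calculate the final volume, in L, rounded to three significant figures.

Isochoric, so P/T is constant: V₂ = V₁; P₂ = P₁·(T₂/T₁) = 2.605 bar.
P constant ⇒ V ∝ T: P₃ = P₂; V₃ = V₂·(T₃/T₂) = 0.09380 L.
Isothermal, so P V is constant: T₄ = T₃; V₄ = V₃·(P₃/P₄) = 0.1566 L.

V₄ ≈ 0.157 L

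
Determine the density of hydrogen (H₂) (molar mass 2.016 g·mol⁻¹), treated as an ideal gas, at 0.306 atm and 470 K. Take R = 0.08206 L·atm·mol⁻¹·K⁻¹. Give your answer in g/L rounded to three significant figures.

ρ ≈ 0.0160 g/L

ρ = PM/(RT) = (0.306 × 2.016) / (0.08206 × 470.0)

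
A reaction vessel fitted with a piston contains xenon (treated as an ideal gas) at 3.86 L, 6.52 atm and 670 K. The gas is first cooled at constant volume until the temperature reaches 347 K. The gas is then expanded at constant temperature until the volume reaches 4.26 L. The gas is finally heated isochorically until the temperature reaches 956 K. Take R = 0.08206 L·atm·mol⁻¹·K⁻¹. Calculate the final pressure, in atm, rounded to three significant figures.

P₄ ≈ 8.43 atm

V constant ⇒ P ∝ T: V₂ = V₁; P₂ = P₁·(T₂/T₁) = 3.377 atm.
Isothermal, so P V is constant: T₃ = T₂; P₃ = P₂·(V₂/V₃) = 3.060 atm.
V constant ⇒ P ∝ T: V₄ = V₃; P₄ = P₃·(T₄/T₃) = 8.430 atm.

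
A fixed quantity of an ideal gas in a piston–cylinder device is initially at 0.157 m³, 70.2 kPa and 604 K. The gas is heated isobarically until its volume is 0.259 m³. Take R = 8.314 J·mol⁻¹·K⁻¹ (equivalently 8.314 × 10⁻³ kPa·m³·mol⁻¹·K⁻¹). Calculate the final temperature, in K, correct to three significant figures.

T₂ ≈ 996 K

Isobaric, so V/T is constant: P₂ = P₁; T₂ = T₁·(V₂/V₁) = 996.4 K.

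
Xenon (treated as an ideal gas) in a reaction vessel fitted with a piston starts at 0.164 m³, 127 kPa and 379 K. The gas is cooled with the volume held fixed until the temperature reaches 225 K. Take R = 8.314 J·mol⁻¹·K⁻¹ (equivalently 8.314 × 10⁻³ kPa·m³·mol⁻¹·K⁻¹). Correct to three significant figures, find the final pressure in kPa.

P₂ ≈ 75.4 kPa

Isochoric, so P/T is constant: V₂ = V₁; P₂ = P₁·(T₂/T₁) = 75.40 kPa.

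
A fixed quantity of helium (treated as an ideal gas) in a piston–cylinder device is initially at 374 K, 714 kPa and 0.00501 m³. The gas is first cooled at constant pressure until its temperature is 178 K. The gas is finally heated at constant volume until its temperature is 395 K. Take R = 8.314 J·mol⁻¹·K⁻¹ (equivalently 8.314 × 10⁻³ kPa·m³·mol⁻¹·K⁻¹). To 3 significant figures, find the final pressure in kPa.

Isobaric, so V/T is constant: P₂ = P₁; V₂ = V₁·(T₂/T₁) = 0.002384 m³.
Isochoric, so P/T is constant: V₃ = V₂; P₃ = P₂·(T₃/T₂) = 1584 kPa.

P₃ ≈ 1.58e+03 kPa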